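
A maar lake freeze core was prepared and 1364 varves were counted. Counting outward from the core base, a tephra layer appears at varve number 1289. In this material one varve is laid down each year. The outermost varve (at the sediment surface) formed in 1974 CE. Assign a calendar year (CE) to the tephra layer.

1899 CE

The tephra layer sits at varve 1289 from the core base, so 1364 − 1289 = 75 varves formed after it.
Counting back 75 years from 1974 CE places the tephra layer in 1974 − 75 = 1899 CE.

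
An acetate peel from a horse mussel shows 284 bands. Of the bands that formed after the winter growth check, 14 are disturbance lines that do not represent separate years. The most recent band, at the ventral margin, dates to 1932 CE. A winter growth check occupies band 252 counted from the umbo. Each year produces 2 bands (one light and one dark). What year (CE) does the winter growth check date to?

284 − 252 = 32 bands lie beyond the winter growth check toward the ventral margin.
32 − 14 false = 18 true bands after the winter growth check.
18 bands at 2 per year is 18 / 2 = 9 years.
1932 − 9 = 1923 CE.

1923 CE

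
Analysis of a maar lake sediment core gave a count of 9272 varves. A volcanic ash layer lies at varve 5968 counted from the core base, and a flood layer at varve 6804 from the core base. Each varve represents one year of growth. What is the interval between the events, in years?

836 yr

The two markers are separated by 6804 − 5968 = 836 varves.
At one varve per year, 836 years elapsed between them.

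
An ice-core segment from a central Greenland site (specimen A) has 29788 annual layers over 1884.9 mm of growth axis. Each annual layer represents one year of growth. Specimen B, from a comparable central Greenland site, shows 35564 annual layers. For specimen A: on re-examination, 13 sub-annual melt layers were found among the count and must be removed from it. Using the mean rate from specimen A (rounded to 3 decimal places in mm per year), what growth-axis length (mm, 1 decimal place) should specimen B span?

2240.5 mm

Specimen A: adjusted count: 29788 − 13 = 29775 annual layers.
A: Extension rate ≈ 1884.9 / 29775 = 0.063 mm/yr.
B's length ≈ 0.063 × 35564 = 2240.5 mm.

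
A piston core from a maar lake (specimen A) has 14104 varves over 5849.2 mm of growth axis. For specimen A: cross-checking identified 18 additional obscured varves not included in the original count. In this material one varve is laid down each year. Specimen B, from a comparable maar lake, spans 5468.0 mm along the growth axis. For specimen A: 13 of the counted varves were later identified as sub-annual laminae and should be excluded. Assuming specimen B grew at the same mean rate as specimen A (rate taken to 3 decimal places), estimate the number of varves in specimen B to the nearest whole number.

Specimen A: correcting the raw count gives 14104 − 13 + 18 = 14109 true varves.
A: Mean rate = 5849.2 mm / 14109 years ≈ 0.415 mm per year.
B spans 5468.0 / 0.415 = 13175.90 years ≈ 13176 varves.

13176 varves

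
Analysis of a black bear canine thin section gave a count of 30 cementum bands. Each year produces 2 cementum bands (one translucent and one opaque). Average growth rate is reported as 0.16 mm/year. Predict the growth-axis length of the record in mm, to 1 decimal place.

With 2 cementum bands per year, 30 / 2 = 15 years.
15 years at 0.16 mm/year gives 0.16 × 15 = 2.4 mm.

2.4 mm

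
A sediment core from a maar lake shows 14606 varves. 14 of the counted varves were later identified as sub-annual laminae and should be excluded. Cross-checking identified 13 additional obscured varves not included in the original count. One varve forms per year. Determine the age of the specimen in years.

14605 yr

True varve count = 14606 − 14 + 13 = 14605.
One varve per year makes the duration 14605 years.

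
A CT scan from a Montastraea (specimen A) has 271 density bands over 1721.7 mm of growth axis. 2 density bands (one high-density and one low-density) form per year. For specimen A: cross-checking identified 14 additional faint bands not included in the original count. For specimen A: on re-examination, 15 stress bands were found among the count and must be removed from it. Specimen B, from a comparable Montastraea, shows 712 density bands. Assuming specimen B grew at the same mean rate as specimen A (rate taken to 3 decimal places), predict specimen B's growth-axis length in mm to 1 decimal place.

4540.1 mm

Specimen A: after corrections the count is 271 − 15 + 14 = 270 density bands.
Specimen A: with 2 density bands per year, 270 / 2 = 135 years.
A: Mean rate = 1721.7 mm / 135 years ≈ 12.753 mm/yr.
Specimen B: dividing by 2 density bands per year: 712 / 2 = 356 years. For B, 12.753 mm/year × 356 years = 4540.1 mm.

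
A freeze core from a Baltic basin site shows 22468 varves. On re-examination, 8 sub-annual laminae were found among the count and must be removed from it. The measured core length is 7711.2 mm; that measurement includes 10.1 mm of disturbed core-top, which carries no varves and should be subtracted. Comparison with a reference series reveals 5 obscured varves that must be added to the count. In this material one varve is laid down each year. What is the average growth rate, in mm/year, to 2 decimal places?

Adjusted count: 22468 − 8 + 5 = 22465 varves.
Removing the 10.1 mm offcut leaves 7711.2 − 10.1 = 7701.1 mm.
7701.1 mm over 22465 years gives 7701.1 / 22465 ≈ 0.34 mm/year.

0.34 mm/year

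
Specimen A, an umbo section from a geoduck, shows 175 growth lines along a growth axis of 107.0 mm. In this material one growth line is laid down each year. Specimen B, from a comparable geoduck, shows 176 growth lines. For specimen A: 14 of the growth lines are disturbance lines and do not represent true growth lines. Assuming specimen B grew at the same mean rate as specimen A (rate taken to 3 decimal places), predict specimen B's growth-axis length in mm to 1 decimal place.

Specimen A: adjusted count: 175 − 14 = 161 growth lines.
A: Extension rate ≈ 107.0 / 161 = 0.665 mm/year.
B's length ≈ 0.665 × 176 = 117.0 mm.

117.0 mm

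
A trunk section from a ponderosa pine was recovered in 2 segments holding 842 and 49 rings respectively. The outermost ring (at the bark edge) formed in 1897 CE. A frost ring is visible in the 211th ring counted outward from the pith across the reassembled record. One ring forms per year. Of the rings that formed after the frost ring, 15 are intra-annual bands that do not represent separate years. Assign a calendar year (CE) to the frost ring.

Total rings = 842 + 49 = 891.
891 − 211 = 680 rings lie beyond the frost ring toward the bark edge.
680 − 15 false = 665 true rings after the frost ring.
Counting back 665 years from 1897 CE places the frost ring in 1897 − 665 = 1232 CE.

1232 CE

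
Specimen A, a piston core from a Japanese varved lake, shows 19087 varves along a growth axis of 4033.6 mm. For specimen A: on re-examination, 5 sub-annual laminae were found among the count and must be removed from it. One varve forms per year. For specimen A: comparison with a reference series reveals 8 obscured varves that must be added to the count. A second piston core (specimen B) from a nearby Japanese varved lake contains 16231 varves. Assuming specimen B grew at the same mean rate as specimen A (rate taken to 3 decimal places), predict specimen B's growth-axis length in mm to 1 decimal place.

Specimen A: after corrections the count is 19087 − 5 + 8 = 19090 varves.
A: 4033.6 mm over 19090 years gives 4033.6 / 19090 ≈ 0.211 mm/yr.
Length of B = 0.211 × 16231 = 3424.7 mm.

3424.7 mm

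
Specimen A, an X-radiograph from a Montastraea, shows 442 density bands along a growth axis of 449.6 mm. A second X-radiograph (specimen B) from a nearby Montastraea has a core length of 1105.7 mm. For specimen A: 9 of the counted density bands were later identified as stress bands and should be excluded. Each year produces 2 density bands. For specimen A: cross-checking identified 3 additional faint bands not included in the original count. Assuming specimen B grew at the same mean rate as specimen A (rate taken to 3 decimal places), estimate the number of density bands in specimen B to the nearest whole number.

Specimen A: correcting the raw count gives 442 − 9 + 3 = 436 true density bands.
Specimen A: with 2 density bands per year, 436 / 2 = 218 years.
A: 449.6 mm over 218 years gives 449.6 / 218 ≈ 2.062 mm per year.
For B, 1105.7 / 2.062 = 536.23 years; at 2 density bands per year that is 536.23 × 2 ≈ 1072 density bands.

1072 density bands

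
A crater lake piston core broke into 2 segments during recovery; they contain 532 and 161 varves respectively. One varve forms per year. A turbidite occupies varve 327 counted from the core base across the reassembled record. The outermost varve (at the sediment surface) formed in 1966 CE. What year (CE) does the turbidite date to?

Total varves = 532 + 161 = 693.
Between varve 327 and the sediment surface there are 693 − 327 = 366 varves.
Counting back 366 years from 1966 CE places the turbidite in 1966 − 366 = 1600 CE.

1600 CE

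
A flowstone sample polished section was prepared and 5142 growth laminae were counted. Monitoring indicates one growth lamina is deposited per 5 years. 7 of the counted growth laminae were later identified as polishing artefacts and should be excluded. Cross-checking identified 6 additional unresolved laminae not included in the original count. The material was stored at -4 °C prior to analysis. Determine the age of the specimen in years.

25705 years

True growth lamina count = 5142 − 7 + 6 = 5141.
At 5 years per growth lamina, 5141 × 5 = 25705 years.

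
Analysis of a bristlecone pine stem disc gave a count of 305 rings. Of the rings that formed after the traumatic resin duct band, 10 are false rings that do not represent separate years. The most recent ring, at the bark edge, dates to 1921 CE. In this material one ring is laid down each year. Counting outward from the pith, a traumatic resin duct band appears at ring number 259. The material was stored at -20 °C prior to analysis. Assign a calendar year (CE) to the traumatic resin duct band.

1885 CE

305 − 259 = 46 rings lie beyond the traumatic resin duct band toward the bark edge.
Removing the 10 false rings leaves 46 − 10 = 36 true rings beyond the traumatic resin duct band.
1921 − 36 = 1885 CE.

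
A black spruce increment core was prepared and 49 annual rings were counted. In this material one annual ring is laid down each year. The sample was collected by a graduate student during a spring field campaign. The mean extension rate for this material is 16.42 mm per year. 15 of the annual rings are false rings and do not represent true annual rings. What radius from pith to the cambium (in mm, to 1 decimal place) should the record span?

Adjusted count: 49 − 15 = 34 annual rings.
Length ≈ 16.42 × 34 = 558.3 mm.

558.3 mm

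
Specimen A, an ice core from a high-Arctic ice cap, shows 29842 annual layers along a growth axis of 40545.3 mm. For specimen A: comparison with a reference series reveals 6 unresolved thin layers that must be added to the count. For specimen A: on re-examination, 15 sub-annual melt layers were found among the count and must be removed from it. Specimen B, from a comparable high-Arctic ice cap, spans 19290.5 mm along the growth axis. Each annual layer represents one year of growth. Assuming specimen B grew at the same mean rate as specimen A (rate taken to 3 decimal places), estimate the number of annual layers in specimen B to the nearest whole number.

14195 annual layers

Specimen A: correcting the raw count gives 29842 − 15 + 6 = 29833 true annual layers.
A: Mean rate = 40545.3 mm / 29833 years ≈ 1.359 mm per year.
B spans 19290.5 / 1.359 = 14194.63 years ≈ 14195 annual layers.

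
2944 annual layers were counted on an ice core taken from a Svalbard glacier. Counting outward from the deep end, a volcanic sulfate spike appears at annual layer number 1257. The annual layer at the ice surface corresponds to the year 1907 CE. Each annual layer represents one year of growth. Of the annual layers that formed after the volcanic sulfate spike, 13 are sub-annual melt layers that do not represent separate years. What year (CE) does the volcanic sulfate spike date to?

233 CE

The volcanic sulfate spike sits at annual layer 1257 from the deep end, so 2944 − 1257 = 1687 annual layers formed after it.
Excluding 13 false annual layers: 1687 − 13 = 1674.
Counting back 1674 years from 1907 CE places the volcanic sulfate spike in 1907 − 1674 = 233 CE.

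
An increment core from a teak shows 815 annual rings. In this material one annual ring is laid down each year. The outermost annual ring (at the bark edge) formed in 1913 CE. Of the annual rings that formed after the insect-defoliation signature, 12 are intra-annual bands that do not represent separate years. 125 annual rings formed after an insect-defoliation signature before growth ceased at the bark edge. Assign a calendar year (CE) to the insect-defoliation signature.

125 annual rings formed after the insect-defoliation signature.
125 − 12 false = 113 true annual rings after the insect-defoliation signature.
Counting back 113 years from 1913 CE places the insect-defoliation signature in 1913 − 113 = 1800 CE.

1800 CE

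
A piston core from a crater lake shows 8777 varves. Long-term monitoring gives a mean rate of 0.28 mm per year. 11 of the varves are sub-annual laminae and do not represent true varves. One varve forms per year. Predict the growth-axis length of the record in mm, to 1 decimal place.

Correcting the raw count gives 8777 − 11 = 8766 true varves.
Length ≈ 0.28 × 8766 = 2454.5 mm.

2454.5 mm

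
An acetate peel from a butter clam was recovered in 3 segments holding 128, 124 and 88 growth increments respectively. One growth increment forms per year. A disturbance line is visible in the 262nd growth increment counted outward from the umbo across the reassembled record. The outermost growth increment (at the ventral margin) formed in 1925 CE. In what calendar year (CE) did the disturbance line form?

1847 CE

Total growth increments = 128 + 124 + 88 = 340.
The disturbance line sits at growth increment 262 from the umbo, so 340 − 262 = 78 growth increments formed after it.
Counting back 78 years from 1925 CE places the disturbance line in 1925 − 78 = 1847 CE.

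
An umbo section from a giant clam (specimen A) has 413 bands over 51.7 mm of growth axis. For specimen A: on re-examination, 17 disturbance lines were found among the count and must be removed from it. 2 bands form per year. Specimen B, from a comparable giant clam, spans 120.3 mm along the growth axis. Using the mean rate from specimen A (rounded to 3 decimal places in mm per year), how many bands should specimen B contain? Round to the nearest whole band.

Specimen A: adjusted count: 413 − 17 = 396 bands.
Specimen A: 396 bands at 2 per year is 396 / 2 = 198 years.
A: Mean rate = 51.7 mm / 198 years ≈ 0.261 mm/year.
For B, 120.3 / 0.261 = 460.92 years; at 2 bands per year that is 460.92 × 2 ≈ 922 bands.

922 bands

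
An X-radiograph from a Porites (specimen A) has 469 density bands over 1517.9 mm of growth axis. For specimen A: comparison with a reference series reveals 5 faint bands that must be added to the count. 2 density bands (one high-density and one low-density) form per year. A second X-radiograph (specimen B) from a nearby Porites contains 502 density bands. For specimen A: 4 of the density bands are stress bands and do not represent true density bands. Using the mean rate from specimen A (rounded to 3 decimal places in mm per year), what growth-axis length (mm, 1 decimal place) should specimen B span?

1621.2 mm

Specimen A: adjusted count: 469 − 4 + 5 = 470 density bands.
Specimen A: with 2 density bands per year, 470 / 2 = 235 years.
A: Extension rate ≈ 1517.9 / 235 = 6.459 mm/yr.
Specimen B: with 2 density bands per year, 502 / 2 = 251 years. For B, 6.459 mm/year × 251 years = 1621.2 mm.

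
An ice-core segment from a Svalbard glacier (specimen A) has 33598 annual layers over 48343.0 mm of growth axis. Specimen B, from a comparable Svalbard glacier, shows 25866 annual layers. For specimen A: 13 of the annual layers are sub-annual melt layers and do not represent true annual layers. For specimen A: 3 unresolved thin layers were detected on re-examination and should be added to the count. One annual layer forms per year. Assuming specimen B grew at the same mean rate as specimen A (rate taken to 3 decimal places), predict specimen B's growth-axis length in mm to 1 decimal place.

Specimen A: adjusted count: 33598 − 13 + 3 = 33588 annual layers.
A: Extension rate ≈ 48343.0 / 33588 = 1.439 mm/yr.
Length of B = 1.439 × 25866 = 37221.2 mm.

37221.2 mm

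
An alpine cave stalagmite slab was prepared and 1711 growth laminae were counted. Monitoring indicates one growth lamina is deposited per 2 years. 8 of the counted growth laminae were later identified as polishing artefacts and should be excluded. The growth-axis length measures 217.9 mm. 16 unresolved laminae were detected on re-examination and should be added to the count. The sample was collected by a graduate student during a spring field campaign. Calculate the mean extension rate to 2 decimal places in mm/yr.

0.06 mm/yr

Correcting the raw count gives 1711 − 8 + 16 = 1719 true growth laminae.
Multiplying by 2 years per growth lamina: 1719 × 2 = 3438 years.
217.9 mm over 3438 years gives 217.9 / 3438 ≈ 0.06 mm/yr.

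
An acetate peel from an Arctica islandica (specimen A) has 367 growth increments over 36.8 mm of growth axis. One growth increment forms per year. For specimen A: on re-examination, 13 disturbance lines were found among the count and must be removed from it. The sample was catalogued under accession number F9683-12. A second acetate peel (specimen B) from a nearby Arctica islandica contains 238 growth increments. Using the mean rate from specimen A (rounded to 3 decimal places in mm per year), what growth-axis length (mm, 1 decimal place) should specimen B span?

24.8 mm

Specimen A: true growth increment count = 367 − 13 = 354.
A: 36.8 mm over 354 years gives 36.8 / 354 ≈ 0.104 mm/yr.
Length of B = 0.104 × 238 = 24.8 mm.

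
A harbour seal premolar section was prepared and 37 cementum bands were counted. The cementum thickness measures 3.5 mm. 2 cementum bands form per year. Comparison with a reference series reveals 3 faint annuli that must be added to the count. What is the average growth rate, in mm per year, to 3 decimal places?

0.175 mm per year

True cementum band count = 37 + 3 = 40.
With 2 cementum bands per year, 40 / 2 = 20 years.
Mean rate = 3.5 mm / 20 years ≈ 0.175 mm per year.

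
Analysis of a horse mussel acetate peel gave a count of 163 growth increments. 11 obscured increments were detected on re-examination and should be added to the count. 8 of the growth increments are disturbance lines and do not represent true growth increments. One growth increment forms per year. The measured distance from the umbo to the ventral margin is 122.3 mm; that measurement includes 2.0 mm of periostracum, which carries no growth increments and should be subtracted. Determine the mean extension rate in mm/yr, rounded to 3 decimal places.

0.725 mm/yr

After corrections the count is 163 − 8 + 11 = 166 growth increments.
Removing the 2.0 mm offcut leaves 122.3 − 2.0 = 120.3 mm.
120.3 mm over 166 years gives 120.3 / 166 ≈ 0.725 mm/yr.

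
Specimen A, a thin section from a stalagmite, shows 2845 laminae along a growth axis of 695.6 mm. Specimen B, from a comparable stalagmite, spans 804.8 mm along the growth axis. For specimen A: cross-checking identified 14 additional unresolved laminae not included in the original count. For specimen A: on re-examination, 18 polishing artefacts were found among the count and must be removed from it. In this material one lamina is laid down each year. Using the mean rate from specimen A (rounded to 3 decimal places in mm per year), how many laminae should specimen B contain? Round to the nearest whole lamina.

Specimen A: after corrections the count is 2845 − 18 + 14 = 2841 laminae.
A: Extension rate ≈ 695.6 / 2841 = 0.245 mm/year.
Specimen B: 804.8 mm / 0.245 mm per year = 3284.90 years ≈ 3285 laminae.

3285 laminae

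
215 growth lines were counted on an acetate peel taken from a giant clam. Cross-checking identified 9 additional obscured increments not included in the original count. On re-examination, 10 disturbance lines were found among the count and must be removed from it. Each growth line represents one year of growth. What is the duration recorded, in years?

Adjusted count: 215 − 10 + 9 = 214 growth lines.
One growth line per year makes the duration 214 years.

214 yr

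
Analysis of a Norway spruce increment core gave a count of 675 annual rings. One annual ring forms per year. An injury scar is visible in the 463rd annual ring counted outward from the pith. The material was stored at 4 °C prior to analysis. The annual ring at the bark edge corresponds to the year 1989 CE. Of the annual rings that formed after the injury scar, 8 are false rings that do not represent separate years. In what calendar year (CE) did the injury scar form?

1785 CE

Between annual ring 463 and the bark edge there are 675 − 463 = 212 annual rings.
212 − 8 false = 204 true annual rings after the injury scar.
1989 − 204 = 1785 CE.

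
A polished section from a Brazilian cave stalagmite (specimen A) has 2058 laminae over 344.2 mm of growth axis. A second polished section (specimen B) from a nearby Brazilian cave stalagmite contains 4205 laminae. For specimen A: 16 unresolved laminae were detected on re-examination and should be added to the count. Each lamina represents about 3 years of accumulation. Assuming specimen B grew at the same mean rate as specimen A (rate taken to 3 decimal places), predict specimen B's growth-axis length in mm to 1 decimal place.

Specimen A: correcting the raw count gives 2058 + 16 = 2074 true laminae.
Specimen A: multiplying by 3 years per lamina: 2074 × 3 = 6222 years.
A: 344.2 mm over 6222 years gives 344.2 / 6222 ≈ 0.055 mm/yr.
Specimen B: at 3 years per lamina, 4205 × 3 = 12615 years. Length of B = 0.055 × 12615 = 693.8 mm.

693.8 mm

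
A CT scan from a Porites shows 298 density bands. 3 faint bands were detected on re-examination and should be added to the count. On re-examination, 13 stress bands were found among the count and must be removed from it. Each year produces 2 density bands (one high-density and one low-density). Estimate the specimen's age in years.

Adjusted count: 298 − 13 + 3 = 288 density bands.
288 density bands at 2 per year is 288 / 2 = 144 years.

144 years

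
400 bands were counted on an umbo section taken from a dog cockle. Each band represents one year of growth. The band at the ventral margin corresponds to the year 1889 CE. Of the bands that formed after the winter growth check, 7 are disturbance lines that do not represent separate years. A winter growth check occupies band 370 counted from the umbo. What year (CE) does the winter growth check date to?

The winter growth check sits at band 370 from the umbo, so 400 − 370 = 30 bands formed after it.
30 − 7 false = 23 true bands after the winter growth check.
1889 − 23 = 1866 CE.

1866 CE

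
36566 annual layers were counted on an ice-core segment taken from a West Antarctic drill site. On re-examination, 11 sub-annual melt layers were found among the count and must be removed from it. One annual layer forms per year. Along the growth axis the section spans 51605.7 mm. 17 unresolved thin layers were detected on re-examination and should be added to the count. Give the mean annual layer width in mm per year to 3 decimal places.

Adjusted count: 36566 − 11 + 17 = 36572 annual layers.
Mean rate = 51605.7 mm / 36572 years ≈ 1.411 mm per year.

1.411 mm per year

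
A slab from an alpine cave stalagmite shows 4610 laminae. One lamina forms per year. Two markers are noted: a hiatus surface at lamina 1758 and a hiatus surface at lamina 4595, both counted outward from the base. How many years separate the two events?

2837 years

Separation: 4595 − 1758 = 2837 laminae.
One lamina per year makes the interval 2837 years.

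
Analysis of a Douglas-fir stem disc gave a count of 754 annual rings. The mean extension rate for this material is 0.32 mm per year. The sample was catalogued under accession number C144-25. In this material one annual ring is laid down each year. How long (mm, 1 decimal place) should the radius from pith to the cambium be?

754 years of growth are recorded.
754 years at 0.32 mm/year gives 0.32 × 754 = 241.3 mm.

241.3 mm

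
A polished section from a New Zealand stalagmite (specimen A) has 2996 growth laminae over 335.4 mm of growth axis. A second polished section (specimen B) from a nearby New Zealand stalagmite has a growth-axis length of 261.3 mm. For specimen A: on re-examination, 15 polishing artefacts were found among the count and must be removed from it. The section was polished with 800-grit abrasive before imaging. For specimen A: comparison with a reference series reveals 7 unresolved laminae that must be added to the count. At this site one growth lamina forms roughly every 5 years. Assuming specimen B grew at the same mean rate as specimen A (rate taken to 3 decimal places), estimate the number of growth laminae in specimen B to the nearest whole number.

2375 growth laminae

Specimen A: correcting the raw count gives 2996 − 15 + 7 = 2988 true growth laminae.
Specimen A: multiplying by 5 years per growth lamina: 2988 × 5 = 14940 years.
A: Mean rate = 335.4 mm / 14940 years ≈ 0.022 mm/year.
Specimen B: 261.3 mm / 0.022 mm per year = 11877.27 years; at 5 years per growth lamina that is 11877.27 / 5 ≈ 2375 growth laminae.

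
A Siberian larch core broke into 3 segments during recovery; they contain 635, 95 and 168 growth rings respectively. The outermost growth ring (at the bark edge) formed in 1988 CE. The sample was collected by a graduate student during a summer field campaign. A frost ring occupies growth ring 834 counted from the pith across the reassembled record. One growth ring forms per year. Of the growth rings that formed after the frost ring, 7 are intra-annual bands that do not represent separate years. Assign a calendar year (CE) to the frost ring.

1931 CE

Total growth rings = 635 + 95 + 168 = 898.
The frost ring sits at growth ring 834 from the pith, so 898 − 834 = 64 growth rings formed after it.
Removing the 7 false growth rings leaves 64 − 7 = 57 true growth rings beyond the frost ring.
The growth ring at the bark edge is 1988 CE, so the frost ring dates to 1988 − 57 = 1931 CE.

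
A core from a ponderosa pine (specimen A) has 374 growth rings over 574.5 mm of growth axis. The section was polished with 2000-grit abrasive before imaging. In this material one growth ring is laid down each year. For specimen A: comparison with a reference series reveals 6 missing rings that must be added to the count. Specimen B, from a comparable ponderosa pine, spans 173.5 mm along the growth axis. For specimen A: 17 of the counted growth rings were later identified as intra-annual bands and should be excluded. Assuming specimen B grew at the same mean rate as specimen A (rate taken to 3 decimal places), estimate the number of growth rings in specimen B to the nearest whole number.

Specimen A: adjusted count: 374 − 17 + 6 = 363 growth rings.
A: Extension rate ≈ 574.5 / 363 = 1.583 mm/yr.
For B, 173.5 / 1.583 = 109.60 years ≈ 110 growth rings.

110 growth rings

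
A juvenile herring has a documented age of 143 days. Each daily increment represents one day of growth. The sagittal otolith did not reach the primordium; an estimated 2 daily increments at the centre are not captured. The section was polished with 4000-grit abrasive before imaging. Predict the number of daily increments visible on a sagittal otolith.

Expected daily increments over 143 days: 143.
Less the 2 uncaptured daily increments: 143 − 2 = 141.

141 daily increments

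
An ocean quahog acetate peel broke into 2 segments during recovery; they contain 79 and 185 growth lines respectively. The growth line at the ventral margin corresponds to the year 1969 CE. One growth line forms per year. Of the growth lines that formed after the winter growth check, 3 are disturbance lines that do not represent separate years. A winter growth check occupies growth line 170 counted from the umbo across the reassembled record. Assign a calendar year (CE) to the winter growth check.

1878 CE

Total growth lines = 79 + 185 = 264.
264 − 170 = 94 growth lines lie beyond the winter growth check toward the ventral margin.
Removing the 3 false growth lines leaves 94 − 3 = 91 true growth lines beyond the winter growth check.
Counting back 91 years from 1969 CE places the winter growth check in 1969 − 91 = 1878 CE.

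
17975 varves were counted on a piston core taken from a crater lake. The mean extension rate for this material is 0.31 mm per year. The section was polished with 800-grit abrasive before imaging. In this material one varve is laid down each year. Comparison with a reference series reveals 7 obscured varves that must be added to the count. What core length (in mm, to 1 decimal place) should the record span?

True varve count = 17975 + 7 = 17982.
Predicted length = 0.31 mm/year × 17982 years = 5574.4 mm.

5574.4 mm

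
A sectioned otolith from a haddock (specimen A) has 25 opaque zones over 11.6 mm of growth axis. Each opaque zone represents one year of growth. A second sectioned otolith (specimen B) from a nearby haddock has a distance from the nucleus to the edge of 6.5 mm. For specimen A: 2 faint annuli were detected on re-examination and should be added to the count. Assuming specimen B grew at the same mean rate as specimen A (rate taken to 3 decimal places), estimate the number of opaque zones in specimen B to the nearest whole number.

15 opaque zones

Specimen A: adjusted count: 25 + 2 = 27 opaque zones.
A: Mean rate = 11.6 mm / 27 years ≈ 0.430 mm/yr.
Specimen B: 6.5 mm / 0.430 mm per year = 15.12 years ≈ 15 opaque zones.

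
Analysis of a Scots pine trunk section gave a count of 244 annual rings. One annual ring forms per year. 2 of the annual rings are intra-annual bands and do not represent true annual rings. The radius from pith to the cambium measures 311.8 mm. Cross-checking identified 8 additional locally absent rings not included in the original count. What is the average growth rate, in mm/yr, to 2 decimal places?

1.25 mm/yr

After corrections the count is 244 − 2 + 8 = 250 annual rings.
311.8 mm over 250 years gives 311.8 / 250 ≈ 1.25 mm/yr.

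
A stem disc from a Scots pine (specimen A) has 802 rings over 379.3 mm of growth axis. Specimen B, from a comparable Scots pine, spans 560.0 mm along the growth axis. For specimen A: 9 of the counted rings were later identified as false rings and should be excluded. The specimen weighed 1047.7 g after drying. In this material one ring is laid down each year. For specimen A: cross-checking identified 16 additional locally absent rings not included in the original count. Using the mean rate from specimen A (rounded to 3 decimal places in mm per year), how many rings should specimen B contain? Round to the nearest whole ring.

Specimen A: after corrections the count is 802 − 9 + 16 = 809 rings.
A: 379.3 mm over 809 years gives 379.3 / 809 ≈ 0.469 mm/year.
For B, 560.0 / 0.469 = 1194.03 years ≈ 1194 rings.

1194 rings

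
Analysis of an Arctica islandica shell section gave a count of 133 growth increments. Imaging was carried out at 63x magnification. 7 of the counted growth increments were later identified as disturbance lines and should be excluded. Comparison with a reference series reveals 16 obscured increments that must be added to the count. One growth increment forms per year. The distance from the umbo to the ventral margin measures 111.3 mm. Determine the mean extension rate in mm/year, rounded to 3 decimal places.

0.784 mm/year

True growth increment count = 133 − 7 + 16 = 142.
111.3 mm over 142 years gives 111.3 / 142 ≈ 0.784 mm/year.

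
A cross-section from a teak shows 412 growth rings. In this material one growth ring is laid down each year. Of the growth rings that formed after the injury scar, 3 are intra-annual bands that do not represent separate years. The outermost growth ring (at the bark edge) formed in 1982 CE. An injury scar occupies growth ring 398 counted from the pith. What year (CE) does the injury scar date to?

1971 CE

The injury scar sits at growth ring 398 from the pith, so 412 − 398 = 14 growth rings formed after it.
14 − 3 false = 11 true growth rings after the injury scar.
1982 − 11 = 1971 CE.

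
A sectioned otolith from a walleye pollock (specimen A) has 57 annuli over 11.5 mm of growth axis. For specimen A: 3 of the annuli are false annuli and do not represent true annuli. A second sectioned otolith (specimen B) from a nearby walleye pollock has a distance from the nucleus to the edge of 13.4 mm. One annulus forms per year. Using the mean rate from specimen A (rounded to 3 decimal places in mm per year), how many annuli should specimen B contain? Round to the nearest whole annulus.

63 annuli

Specimen A: after corrections the count is 57 − 3 = 54 annuli.
A: 11.5 mm over 54 years gives 11.5 / 54 ≈ 0.213 mm per year.
B spans 13.4 / 0.213 = 62.91 years ≈ 63 annuli.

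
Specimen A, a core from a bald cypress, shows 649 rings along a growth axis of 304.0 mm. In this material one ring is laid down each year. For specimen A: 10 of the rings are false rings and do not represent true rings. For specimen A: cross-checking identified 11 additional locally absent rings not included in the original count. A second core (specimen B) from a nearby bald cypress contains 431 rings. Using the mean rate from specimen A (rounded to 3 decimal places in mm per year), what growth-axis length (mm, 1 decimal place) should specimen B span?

Specimen A: after corrections the count is 649 − 10 + 11 = 650 rings.
A: Mean rate = 304.0 mm / 650 years ≈ 0.468 mm/year.
B's length ≈ 0.468 × 431 = 201.7 mm.

201.7 mm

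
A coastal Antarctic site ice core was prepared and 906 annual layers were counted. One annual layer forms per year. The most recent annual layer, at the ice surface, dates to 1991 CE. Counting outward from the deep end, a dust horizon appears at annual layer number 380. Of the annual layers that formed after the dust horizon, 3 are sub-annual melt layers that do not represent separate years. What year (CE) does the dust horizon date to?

1468 CE

906 − 380 = 526 annual layers lie beyond the dust horizon toward the ice surface.
Removing the 3 false annual layers leaves 526 − 3 = 523 true annual layers beyond the dust horizon.
1991 − 523 = 1468 CE.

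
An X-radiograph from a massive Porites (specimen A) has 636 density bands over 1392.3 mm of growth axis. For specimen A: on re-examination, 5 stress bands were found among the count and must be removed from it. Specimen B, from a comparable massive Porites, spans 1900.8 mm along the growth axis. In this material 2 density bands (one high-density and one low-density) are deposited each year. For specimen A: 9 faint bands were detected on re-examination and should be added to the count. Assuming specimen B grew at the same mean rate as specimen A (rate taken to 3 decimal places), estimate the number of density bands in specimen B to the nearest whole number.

Specimen A: after corrections the count is 636 − 5 + 9 = 640 density bands.
Specimen A: 640 density bands at 2 per year is 640 / 2 = 320 years.
A: 1392.3 mm over 320 years gives 1392.3 / 320 ≈ 4.351 mm/yr.
Specimen B: 1900.8 mm / 4.351 mm per year = 436.87 years; at 2 density bands per year that is 436.87 × 2 ≈ 874 density bands.

874 density bands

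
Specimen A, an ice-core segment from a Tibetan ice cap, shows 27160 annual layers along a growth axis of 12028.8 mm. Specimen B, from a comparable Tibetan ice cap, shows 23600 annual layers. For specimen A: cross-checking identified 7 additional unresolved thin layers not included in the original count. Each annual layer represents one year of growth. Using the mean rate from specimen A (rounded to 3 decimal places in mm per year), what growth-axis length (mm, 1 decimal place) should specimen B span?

Specimen A: after corrections the count is 27160 + 7 = 27167 annual layers.
A: 12028.8 mm over 27167 years gives 12028.8 / 27167 ≈ 0.443 mm per year.
Length of B = 0.443 × 23600 = 10454.8 mm.

10454.8 mm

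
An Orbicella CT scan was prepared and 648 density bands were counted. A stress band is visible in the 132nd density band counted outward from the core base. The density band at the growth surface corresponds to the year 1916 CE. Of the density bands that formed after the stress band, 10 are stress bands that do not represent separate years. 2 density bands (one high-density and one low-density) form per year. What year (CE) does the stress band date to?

1663 CE

648 − 132 = 516 density bands lie beyond the stress band toward the growth surface.
Removing the 10 false density bands leaves 516 − 10 = 506 true density bands beyond the stress band.
506 density bands at 2 per year is 506 / 2 = 253 years.
1916 − 253 = 1663 CE.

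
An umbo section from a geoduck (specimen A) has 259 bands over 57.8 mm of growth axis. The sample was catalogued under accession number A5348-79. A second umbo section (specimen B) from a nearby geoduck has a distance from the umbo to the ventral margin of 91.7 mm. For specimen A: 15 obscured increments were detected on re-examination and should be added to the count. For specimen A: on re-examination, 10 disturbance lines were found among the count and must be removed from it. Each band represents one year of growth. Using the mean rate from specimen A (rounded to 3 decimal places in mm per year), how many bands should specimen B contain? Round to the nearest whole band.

419 bands

Specimen A: after corrections the count is 259 − 10 + 15 = 264 bands.
A: Mean rate = 57.8 mm / 264 years ≈ 0.219 mm/yr.
Specimen B: 91.7 mm / 0.219 mm per year = 418.72 years ≈ 419 bands.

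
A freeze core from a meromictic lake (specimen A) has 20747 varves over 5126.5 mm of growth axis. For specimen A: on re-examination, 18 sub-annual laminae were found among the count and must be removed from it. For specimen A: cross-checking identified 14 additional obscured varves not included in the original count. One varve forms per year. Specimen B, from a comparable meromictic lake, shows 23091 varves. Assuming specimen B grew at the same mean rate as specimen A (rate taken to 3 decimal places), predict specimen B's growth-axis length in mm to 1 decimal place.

5703.5 mm

Specimen A: correcting the raw count gives 20747 − 18 + 14 = 20743 true varves.
A: Extension rate ≈ 5126.5 / 20743 = 0.247 mm/yr.
B's length ≈ 0.247 × 23091 = 5703.5 mm.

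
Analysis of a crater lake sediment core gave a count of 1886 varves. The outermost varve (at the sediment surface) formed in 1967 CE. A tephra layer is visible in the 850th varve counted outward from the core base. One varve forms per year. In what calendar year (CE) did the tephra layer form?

Between varve 850 and the sediment surface there are 1886 − 850 = 1036 varves.
1967 − 1036 = 931 CE.

931 CE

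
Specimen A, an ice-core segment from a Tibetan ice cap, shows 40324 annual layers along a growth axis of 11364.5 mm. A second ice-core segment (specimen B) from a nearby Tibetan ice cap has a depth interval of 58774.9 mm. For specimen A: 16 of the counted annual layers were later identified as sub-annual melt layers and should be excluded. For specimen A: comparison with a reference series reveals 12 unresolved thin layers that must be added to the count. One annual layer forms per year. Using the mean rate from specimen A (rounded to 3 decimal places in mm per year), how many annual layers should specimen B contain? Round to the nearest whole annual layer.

208422 annual layers

Specimen A: after corrections the count is 40324 − 16 + 12 = 40320 annual layers.
A: Mean rate = 11364.5 mm / 40320 years ≈ 0.282 mm per year.
B spans 58774.9 / 0.282 = 208421.63 years ≈ 208422 annual layers.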